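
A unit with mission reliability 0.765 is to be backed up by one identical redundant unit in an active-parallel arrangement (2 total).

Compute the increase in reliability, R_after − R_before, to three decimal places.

0.180

R_before = 0.765
R_after = 1 − (1 − 0.765)^2 = 0.945
ΔR = 0.945 − 0.765 = 0.180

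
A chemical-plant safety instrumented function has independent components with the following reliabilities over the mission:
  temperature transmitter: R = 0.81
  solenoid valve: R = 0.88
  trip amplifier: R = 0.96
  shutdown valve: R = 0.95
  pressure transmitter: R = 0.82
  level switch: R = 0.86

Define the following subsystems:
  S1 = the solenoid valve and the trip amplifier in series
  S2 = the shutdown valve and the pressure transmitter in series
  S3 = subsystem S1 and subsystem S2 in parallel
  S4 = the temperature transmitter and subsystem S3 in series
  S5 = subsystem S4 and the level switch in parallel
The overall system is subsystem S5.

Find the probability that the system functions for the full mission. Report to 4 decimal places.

Series (solenoid valve and trip amplifier): 0.880000 × 0.960000 = 0.844800
Series (shutdown valve and pressure transmitter): 0.950000 × 0.820000 = 0.779000
Parallel ([0.844800] and [0.779000]): 1 − (1 − 0.844800)(1 − 0.779000) = 0.965701
Series (temperature transmitter and [0.965701]): 0.810000 × 0.965701 = 0.782218
Parallel ([0.782218] and level switch): 1 − (1 − 0.782218)(1 − 0.860000) = 0.9695

0.9695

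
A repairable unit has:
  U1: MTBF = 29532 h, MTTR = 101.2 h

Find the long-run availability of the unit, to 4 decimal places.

0.9966

A(U1) = MTBF/(MTBF+MTTR) = 29532/(29532+101.2) = 0.9966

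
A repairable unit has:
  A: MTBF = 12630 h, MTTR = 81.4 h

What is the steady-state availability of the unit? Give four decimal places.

0.9936

A(A) = MTBF/(MTBF+MTTR) = 12630/(12630+81.4) = 0.9936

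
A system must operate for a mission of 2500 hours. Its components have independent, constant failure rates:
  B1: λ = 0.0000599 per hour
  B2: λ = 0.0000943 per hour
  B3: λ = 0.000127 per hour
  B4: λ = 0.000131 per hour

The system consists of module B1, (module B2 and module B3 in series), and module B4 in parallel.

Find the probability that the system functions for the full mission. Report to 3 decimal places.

R(B1) = exp(−0.0000599 × 2500) = 0.86092
R(B2) = exp(−0.0000943 × 2500) = 0.78998
R(B3) = exp(−0.000127 × 2500) = 0.72797
R(B4) = exp(−0.000131 × 2500) = 0.72072
Series (B2 and B3): 0.78998 × 0.72797 = 0.57508
Parallel (B1, [0.57508], and B4): 1 − (1 − 0.86092)(1 − 0.57508)(1 − 0.72072) = 0.983

0.983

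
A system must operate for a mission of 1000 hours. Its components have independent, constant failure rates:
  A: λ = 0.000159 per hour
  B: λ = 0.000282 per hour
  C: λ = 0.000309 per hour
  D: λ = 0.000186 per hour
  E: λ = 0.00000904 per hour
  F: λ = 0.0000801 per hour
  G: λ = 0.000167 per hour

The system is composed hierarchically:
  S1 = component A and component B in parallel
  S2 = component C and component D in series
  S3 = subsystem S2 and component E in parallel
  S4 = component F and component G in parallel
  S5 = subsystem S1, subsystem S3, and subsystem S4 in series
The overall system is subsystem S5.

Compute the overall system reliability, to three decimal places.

R(A) = exp(−0.000159 × 1000) = 0.85300
R(B) = exp(−0.000282 × 1000) = 0.75427
R(C) = exp(−0.000309 × 1000) = 0.73418
R(D) = exp(−0.000186 × 1000) = 0.83027
R(E) = exp(−0.00000904 × 1000) = 0.99100
R(F) = exp(−0.0000801 × 1000) = 0.92302
R(G) = exp(−0.000167 × 1000) = 0.84620
Parallel (A and B): 1 − (1 − 0.85300)(1 − 0.75427) = 0.96388
Series (C and D): 0.73418 × 0.83027 = 0.60957
Parallel ([0.60957] and E): 1 − (1 − 0.60957)(1 − 0.99100) = 0.99649
Parallel (F and G): 1 − (1 − 0.92302)(1 − 0.84620) = 0.98816
Series ([0.96388], [0.99649], and [0.98816]): 0.96388 × 0.99649 × 0.98816 = 0.949

0.949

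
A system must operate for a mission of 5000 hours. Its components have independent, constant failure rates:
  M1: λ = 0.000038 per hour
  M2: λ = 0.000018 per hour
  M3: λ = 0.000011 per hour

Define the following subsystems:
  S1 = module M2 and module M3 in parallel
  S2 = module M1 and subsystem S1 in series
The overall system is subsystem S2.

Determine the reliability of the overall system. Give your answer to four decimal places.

0.8232

R(M1) = exp(−0.000038 × 5000) = 0.826959
R(M2) = exp(−0.000018 × 5000) = 0.913931
R(M3) = exp(−0.000011 × 5000) = 0.946485
Parallel (M2 and M3): 1 − (1 − 0.913931)(1 − 0.946485) = 0.995394
Series (M1 and [0.995394]): 0.826959 × 0.995394 = 0.8232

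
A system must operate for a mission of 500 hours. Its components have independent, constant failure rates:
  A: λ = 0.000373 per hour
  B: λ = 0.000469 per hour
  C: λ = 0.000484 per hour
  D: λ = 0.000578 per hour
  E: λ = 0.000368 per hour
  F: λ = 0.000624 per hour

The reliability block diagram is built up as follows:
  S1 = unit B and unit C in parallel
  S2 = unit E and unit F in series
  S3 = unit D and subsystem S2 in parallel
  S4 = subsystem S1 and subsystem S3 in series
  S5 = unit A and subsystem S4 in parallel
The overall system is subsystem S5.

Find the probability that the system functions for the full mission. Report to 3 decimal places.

R(A) = exp(−0.000373 × 500) = 0.82986
R(B) = exp(−0.000469 × 500) = 0.79097
R(C) = exp(−0.000484 × 500) = 0.78506
R(D) = exp(−0.000578 × 500) = 0.74901
R(E) = exp(−0.000368 × 500) = 0.83194
R(F) = exp(−0.000624 × 500) = 0.73198
Parallel (B and C): 1 − (1 − 0.79097)(1 − 0.78506) = 0.95507
Series (E and F): 0.83194 × 0.73198 = 0.60896
Parallel (D and [0.60896]): 1 − (1 − 0.74901)(1 − 0.60896) = 0.90185
Series ([0.95507] and [0.90185]): 0.95507 × 0.90185 = 0.86133
Parallel (A and [0.86133]): 1 − (1 − 0.82986)(1 − 0.86133) = 0.976

0.976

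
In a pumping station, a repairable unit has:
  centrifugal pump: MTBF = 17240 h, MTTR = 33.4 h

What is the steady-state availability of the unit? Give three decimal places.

A(centrifugal pump) = MTBF/(MTBF+MTTR) = 17240/(17240+33.4) = 0.998

0.998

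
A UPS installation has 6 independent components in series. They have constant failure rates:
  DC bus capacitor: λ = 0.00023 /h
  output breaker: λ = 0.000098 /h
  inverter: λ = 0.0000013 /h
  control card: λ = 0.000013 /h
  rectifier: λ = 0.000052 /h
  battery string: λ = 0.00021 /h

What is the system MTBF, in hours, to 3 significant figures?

1650

Series of exponential components: λ_sys = Σ λ_i
λ_sys = 0.00023 + 0.000098 + 0.0000013 + 0.000013 + 0.000052 + 0.00021 = 6.0430e-04 /h
MTBF = 1 / λ_sys = 1650 h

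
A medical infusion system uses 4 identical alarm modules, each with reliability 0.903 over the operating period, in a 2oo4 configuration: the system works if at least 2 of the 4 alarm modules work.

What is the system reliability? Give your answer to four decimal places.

0.9966

R = Σ_{i=2}^{4} C(4,i) p^i (1−p)^{4−i} with p = 0.903
C(4,2)·0.903^2·0.097^2 = 0.046033
C(4,3)·0.903^3·0.097^1 = 0.285690
C(4,4)·0.903^4·0.097^0 = 0.664892
Sum = 0.9966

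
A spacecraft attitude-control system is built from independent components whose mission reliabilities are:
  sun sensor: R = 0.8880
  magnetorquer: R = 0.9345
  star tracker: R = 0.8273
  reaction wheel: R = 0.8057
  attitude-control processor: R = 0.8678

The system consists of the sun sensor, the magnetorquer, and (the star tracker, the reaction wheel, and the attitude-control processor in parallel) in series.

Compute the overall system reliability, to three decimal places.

Parallel (star tracker, reaction wheel, and attitude-control processor): 1 − (1 − 0.82730)(1 − 0.80570)(1 − 0.86780) = 0.99556
Series (sun sensor, magnetorquer, and [0.99556]): 0.88800 × 0.93450 × 0.99556 = 0.826

0.826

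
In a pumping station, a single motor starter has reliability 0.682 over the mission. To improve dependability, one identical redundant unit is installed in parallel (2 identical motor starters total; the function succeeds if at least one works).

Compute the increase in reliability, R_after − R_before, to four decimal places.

R_before = 0.682
R_after = 1 − (1 − 0.682)^2 = 0.8989
ΔR = 0.8989 − 0.682 = 0.2169

0.2169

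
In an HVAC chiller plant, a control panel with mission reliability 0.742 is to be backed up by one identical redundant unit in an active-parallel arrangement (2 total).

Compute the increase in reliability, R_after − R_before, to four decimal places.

0.1914

R_before = 0.742
R_after = 1 − (1 − 0.742)^2 = 0.9334
ΔR = 0.9334 − 0.742 = 0.1914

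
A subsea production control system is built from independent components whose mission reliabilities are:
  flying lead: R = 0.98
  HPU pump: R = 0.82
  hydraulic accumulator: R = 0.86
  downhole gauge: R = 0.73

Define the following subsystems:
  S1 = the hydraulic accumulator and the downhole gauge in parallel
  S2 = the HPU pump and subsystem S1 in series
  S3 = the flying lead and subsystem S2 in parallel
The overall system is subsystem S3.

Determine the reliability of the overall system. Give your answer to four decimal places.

0.9958

Parallel (hydraulic accumulator and downhole gauge): 1 − (1 − 0.860000)(1 − 0.730000) = 0.962200
Series (HPU pump and [0.962200]): 0.820000 × 0.962200 = 0.789004
Parallel (flying lead and [0.789004]): 1 − (1 − 0.980000)(1 − 0.789004) = 0.9958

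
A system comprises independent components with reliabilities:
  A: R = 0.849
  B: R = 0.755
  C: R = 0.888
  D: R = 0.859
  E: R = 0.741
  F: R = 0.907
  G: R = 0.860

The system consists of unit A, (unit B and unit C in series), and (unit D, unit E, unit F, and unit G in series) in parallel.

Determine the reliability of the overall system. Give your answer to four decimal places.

0.9749

Series (B and C): 0.755000 × 0.888000 = 0.670440
Series (D, E, F, and G): 0.859000 × 0.741000 × 0.907000 × 0.860000 = 0.496498
Parallel (A, [0.670440], and [0.496498]): 1 − (1 − 0.849000)(1 − 0.670440)(1 − 0.496498) = 0.9749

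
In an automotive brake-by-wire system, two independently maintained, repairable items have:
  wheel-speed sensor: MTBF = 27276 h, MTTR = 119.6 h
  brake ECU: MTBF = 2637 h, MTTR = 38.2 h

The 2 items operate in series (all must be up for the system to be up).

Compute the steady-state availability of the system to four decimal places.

A(wheel-speed sensor) = MTBF/(MTBF+MTTR) = 27276/(27276+119.6) = 0.995634
A(brake ECU) = MTBF/(MTBF+MTTR) = 2637/(2637+38.2) = 0.985721
Series availability: 0.995634 × 0.985721 = 0.9814

0.9814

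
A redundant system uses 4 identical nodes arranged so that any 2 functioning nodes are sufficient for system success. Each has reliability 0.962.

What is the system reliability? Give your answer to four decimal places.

R = Σ_{i=2}^{4} C(4,i) p^i (1−p)^{4−i} with p = 0.962
C(4,2)·0.962^2·0.038^2 = 0.008018
C(4,3)·0.962^3·0.038^1 = 0.135322
C(4,4)·0.962^4·0.038^0 = 0.856447
Sum = 0.9998

0.9998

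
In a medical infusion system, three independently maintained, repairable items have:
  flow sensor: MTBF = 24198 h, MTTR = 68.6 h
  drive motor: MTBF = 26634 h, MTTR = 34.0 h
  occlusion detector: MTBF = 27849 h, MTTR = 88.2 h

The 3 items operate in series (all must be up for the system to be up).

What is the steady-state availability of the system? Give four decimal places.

0.9928

A(flow sensor) = MTBF/(MTBF+MTTR) = 24198/(24198+68.6) = 0.997173
A(drive motor) = MTBF/(MTBF+MTTR) = 26634/(26634+34.0) = 0.998725
A(occlusion detector) = MTBF/(MTBF+MTTR) = 27849/(27849+88.2) = 0.996843
Series availability: 0.997173 × 0.998725 × 0.996843 = 0.9928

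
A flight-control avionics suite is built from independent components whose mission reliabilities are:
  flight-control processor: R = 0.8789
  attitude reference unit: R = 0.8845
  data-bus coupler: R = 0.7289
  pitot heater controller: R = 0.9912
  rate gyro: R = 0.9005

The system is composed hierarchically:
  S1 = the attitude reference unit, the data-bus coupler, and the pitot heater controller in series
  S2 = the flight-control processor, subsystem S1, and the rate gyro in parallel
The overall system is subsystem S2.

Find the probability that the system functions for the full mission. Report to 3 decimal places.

0.996

Series (attitude reference unit, data-bus coupler, and pitot heater controller): 0.88450 × 0.72890 × 0.99120 = 0.63904
Parallel (flight-control processor, [0.63904], and rate gyro): 1 − (1 − 0.87890)(1 − 0.63904)(1 − 0.90050) = 0.996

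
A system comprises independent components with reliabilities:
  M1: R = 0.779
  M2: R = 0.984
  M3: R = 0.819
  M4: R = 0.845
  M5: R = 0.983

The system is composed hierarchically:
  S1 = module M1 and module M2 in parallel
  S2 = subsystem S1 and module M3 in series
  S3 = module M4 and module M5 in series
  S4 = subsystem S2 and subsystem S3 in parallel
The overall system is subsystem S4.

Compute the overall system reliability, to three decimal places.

0.969

Parallel (M1 and M2): 1 − (1 − 0.77900)(1 − 0.98400) = 0.99646
Series ([0.99646] and M3): 0.99646 × 0.81900 = 0.81610
Series (M4 and M5): 0.84500 × 0.98300 = 0.83064
Parallel ([0.81610] and [0.83064]): 1 − (1 − 0.81610)(1 − 0.83064) = 0.969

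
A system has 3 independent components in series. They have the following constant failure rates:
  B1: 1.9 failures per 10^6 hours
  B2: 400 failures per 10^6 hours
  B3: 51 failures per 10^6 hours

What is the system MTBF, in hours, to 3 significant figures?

Series of exponential components: λ_sys = Σ λ_i
λ_sys = 0.0000019 + 0.00040 + 0.000051 = 4.5290e-04 /h
MTBF = 1 / λ_sys = 2210 h

2210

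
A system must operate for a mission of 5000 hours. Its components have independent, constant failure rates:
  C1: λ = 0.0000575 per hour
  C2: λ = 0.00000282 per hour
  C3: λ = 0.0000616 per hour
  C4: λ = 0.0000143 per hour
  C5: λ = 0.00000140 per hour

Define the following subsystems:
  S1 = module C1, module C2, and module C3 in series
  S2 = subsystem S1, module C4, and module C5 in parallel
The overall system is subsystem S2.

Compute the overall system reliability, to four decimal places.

R(C1) = exp(−0.0000575 × 5000) = 0.750137
R(C2) = exp(−0.00000282 × 5000) = 0.985999
R(C3) = exp(−0.0000616 × 5000) = 0.734915
R(C4) = exp(−0.0000143 × 5000) = 0.930996
R(C5) = exp(−0.00000140 × 5000) = 0.993024
Series (C1, C2, and C3): 0.750137 × 0.985999 × 0.734915 = 0.543568
Parallel ([0.543568], C4, and C5): 1 − (1 − 0.543568)(1 − 0.930996)(1 − 0.993024) = 0.9998

0.9998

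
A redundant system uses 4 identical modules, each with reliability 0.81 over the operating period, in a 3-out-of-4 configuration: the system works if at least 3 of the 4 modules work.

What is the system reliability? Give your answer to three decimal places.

0.834

R = Σ_{i=3}^{4} C(4,i) p^i (1−p)^{4−i} with p = 0.81
C(4,3)·0.81^3·0.19^1 = 0.40390
C(4,4)·0.81^4·0.19^0 = 0.43047
Sum = 0.834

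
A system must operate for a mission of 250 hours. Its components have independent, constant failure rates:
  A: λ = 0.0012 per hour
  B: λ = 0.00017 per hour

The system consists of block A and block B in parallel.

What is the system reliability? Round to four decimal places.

0.9892

R(A) = exp(−0.0012 × 250) = 0.740818
R(B) = exp(−0.00017 × 250) = 0.958390
Parallel (A and B): 1 − (1 − 0.740818)(1 − 0.958390) = 0.9892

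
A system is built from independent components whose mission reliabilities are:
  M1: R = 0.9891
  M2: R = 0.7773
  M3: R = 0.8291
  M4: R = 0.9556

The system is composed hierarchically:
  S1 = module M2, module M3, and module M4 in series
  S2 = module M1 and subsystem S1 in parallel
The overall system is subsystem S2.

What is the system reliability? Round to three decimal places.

Series (M2, M3, and M4): 0.77730 × 0.82910 × 0.95560 = 0.61585
Parallel (M1 and [0.61585]): 1 − (1 − 0.98910)(1 − 0.61585) = 0.996

0.996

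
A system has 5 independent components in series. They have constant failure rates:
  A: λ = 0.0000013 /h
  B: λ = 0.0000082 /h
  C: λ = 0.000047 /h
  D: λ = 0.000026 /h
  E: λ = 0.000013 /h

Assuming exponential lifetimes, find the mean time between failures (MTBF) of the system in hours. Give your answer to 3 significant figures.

Series of exponential components: λ_sys = Σ λ_i
λ_sys = 0.0000013 + 0.0000082 + 0.000047 + 0.000026 + 0.000013 = 9.5500e-05 /h
MTBF = 1 / λ_sys = 10500 h

10500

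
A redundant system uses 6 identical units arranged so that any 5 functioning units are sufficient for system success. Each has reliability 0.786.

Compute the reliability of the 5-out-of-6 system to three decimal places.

0.621

R = Σ_{i=5}^{6} C(6,i) p^i (1−p)^{6−i} with p = 0.786
C(6,5)·0.786^5·0.214^1 = 0.38519
C(6,6)·0.786^6·0.214^0 = 0.23580
Sum = 0.621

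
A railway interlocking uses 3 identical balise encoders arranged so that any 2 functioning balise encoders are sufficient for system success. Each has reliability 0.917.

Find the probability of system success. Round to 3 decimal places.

R = Σ_{i=2}^{3} C(3,i) p^i (1−p)^{3−i} with p = 0.917
C(3,2)·0.917^2·0.083^1 = 0.20938
C(3,3)·0.917^3·0.083^0 = 0.77110
Sum = 0.980

0.980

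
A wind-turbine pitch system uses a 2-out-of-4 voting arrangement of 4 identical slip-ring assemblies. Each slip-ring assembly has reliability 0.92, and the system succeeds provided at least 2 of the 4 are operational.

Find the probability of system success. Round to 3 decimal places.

R = Σ_{i=2}^{4} C(4,i) p^i (1−p)^{4−i} with p = 0.92
C(4,2)·0.92^2·0.08^2 = 0.03250
C(4,3)·0.92^3·0.08^1 = 0.24918
C(4,4)·0.92^4·0.08^0 = 0.71639
Sum = 0.998

0.998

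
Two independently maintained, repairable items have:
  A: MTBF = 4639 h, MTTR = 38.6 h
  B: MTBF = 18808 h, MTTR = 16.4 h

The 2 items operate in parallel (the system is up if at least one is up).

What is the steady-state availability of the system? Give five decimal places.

0.99999

A(A) = MTBF/(MTBF+MTTR) = 4639/(4639+38.6) = 0.991748
A(B) = MTBF/(MTBF+MTTR) = 18808/(18808+16.4) = 0.999129
Parallel availability: 1 − (1 − 0.991748)(1 − 0.999129) = 0.99999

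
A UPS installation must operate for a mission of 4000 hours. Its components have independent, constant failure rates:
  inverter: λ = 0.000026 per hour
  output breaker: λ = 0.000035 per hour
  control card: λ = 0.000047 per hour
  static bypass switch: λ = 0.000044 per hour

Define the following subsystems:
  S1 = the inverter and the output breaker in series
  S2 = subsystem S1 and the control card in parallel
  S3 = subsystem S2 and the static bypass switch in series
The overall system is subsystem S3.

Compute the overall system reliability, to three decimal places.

R(inverter) = exp(−0.000026 × 4000) = 0.90123
R(output breaker) = exp(−0.000035 × 4000) = 0.86936
R(control card) = exp(−0.000047 × 4000) = 0.82861
R(static bypass switch) = exp(−0.000044 × 4000) = 0.83862
Series (inverter and output breaker): 0.90123 × 0.86936 = 0.78349
Parallel ([0.78349] and control card): 1 − (1 − 0.78349)(1 − 0.82861) = 0.96289
Series ([0.96289] and static bypass switch): 0.96289 × 0.83862 = 0.807

0.807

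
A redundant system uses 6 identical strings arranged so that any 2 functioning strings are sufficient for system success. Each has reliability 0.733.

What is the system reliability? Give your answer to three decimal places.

0.994

R = Σ_{i=2}^{6} C(6,i) p^i (1−p)^{6−i} with p = 0.733
C(6,2)·0.733^2·0.267^4 = 0.04096
C(6,3)·0.733^3·0.267^3 = 0.14993
C(6,4)·0.733^4·0.267^2 = 0.30870
C(6,5)·0.733^5·0.267^1 = 0.33899
C(6,6)·0.733^6·0.267^0 = 0.15510
Sum = 0.994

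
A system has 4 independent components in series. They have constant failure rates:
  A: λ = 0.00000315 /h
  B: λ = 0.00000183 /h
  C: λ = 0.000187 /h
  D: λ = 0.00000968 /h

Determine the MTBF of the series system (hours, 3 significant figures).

4960

Series of exponential components: λ_sys = Σ λ_i
λ_sys = 0.00000315 + 0.00000183 + 0.000187 + 0.00000968 = 2.0166e-04 /h
MTBF = 1 / λ_sys = 4960 h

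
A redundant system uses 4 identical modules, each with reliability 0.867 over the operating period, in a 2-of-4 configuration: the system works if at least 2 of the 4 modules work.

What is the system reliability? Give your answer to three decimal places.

R = Σ_{i=2}^{4} C(4,i) p^i (1−p)^{4−i} with p = 0.867
C(4,2)·0.867^2·0.133^2 = 0.07978
C(4,3)·0.867^3·0.133^1 = 0.34671
C(4,4)·0.867^4·0.133^0 = 0.56504
Sum = 0.992

0.992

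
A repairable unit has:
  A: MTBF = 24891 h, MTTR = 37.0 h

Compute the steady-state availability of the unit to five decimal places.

A(A) = MTBF/(MTBF+MTTR) = 24891/(24891+37.0) = 0.99852

0.99852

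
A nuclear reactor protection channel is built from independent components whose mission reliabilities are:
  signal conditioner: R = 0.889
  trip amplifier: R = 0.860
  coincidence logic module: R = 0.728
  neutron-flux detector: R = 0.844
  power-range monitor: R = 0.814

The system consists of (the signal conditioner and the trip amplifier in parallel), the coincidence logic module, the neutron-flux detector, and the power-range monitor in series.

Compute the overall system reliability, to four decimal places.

Parallel (signal conditioner and trip amplifier): 1 − (1 − 0.889000)(1 − 0.860000) = 0.984460
Series ([0.984460], coincidence logic module, neutron-flux detector, and power-range monitor): 0.984460 × 0.728000 × 0.844000 × 0.814000 = 0.4924

0.4924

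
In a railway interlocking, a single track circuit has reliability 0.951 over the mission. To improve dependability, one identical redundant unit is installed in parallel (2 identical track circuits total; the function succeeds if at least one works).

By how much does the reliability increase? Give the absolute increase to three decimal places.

R_before = 0.951
R_after = 1 − (1 − 0.951)^2 = 0.998
ΔR = 0.998 − 0.951 = 0.047

0.047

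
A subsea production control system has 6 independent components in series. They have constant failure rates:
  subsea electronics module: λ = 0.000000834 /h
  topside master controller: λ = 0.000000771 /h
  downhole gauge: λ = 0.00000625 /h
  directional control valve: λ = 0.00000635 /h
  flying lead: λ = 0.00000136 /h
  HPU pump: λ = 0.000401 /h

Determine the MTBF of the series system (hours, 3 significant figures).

2400

Series of exponential components: λ_sys = Σ λ_i
λ_sys = 0.000000834 + 0.000000771 + 0.00000625 + 0.00000635 + 0.00000136 + 0.000401 = 4.1656e-04 /h
MTBF = 1 / λ_sys = 2400 h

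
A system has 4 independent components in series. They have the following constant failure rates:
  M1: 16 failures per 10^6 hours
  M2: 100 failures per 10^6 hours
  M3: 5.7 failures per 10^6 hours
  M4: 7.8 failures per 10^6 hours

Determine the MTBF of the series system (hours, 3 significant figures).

Series of exponential components: λ_sys = Σ λ_i
λ_sys = 0.000016 + 0.00010 + 0.0000057 + 0.0000078 = 1.2950e-04 /h
MTBF = 1 / λ_sys = 7720 h

7720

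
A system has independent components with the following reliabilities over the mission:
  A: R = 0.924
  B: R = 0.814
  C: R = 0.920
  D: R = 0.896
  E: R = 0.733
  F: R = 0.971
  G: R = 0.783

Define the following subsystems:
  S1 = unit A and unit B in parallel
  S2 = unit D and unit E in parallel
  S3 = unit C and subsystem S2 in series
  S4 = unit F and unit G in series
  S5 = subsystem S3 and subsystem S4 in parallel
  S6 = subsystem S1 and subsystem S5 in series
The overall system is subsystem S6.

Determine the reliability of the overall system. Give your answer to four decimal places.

0.9609

Parallel (A and B): 1 − (1 − 0.924000)(1 − 0.814000) = 0.985864
Parallel (D and E): 1 − (1 − 0.896000)(1 − 0.733000) = 0.972232
Series (C and [0.972232]): 0.920000 × 0.972232 = 0.894453
Series (F and G): 0.971000 × 0.783000 = 0.760293
Parallel ([0.894453] and [0.760293]): 1 − (1 − 0.894453)(1 − 0.760293) = 0.974700
Series ([0.985864] and [0.974700]): 0.985864 × 0.974700 = 0.9609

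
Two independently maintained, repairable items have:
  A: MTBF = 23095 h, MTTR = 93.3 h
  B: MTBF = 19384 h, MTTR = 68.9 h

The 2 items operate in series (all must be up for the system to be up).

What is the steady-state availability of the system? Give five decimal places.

0.99245

A(A) = MTBF/(MTBF+MTTR) = 23095/(23095+93.3) = 0.995976
A(B) = MTBF/(MTBF+MTTR) = 19384/(19384+68.9) = 0.996458
Series availability: 0.995976 × 0.996458 = 0.99245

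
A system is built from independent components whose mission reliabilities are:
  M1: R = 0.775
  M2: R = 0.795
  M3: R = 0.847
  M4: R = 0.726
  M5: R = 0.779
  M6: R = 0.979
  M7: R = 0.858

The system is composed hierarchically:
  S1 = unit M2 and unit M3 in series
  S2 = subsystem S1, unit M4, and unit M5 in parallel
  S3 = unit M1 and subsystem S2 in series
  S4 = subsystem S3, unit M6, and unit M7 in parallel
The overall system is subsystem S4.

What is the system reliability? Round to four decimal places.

0.9993

Series (M2 and M3): 0.795000 × 0.847000 = 0.673365
Parallel ([0.673365], M4, and M5): 1 − (1 − 0.673365)(1 − 0.726000)(1 − 0.779000) = 0.980221
Series (M1 and [0.980221]): 0.775000 × 0.980221 = 0.759671
Parallel ([0.759671], M6, and M7): 1 − (1 − 0.759671)(1 − 0.979000)(1 − 0.858000) = 0.9993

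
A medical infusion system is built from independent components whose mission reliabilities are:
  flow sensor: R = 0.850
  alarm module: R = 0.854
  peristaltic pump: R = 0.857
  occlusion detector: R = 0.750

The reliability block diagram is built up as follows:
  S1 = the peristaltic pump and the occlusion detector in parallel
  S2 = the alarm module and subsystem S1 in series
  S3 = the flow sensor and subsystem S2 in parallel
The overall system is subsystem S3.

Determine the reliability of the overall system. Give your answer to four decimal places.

Parallel (peristaltic pump and occlusion detector): 1 − (1 − 0.857000)(1 − 0.750000) = 0.964250
Series (alarm module and [0.964250]): 0.854000 × 0.964250 = 0.823470
Parallel (flow sensor and [0.823470]): 1 − (1 − 0.850000)(1 − 0.823470) = 0.9735

0.9735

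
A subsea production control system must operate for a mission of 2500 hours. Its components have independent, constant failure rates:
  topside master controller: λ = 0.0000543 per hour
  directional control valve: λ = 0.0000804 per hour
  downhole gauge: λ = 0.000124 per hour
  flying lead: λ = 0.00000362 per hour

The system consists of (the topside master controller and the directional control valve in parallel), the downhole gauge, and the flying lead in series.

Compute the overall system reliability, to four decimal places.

0.7100

R(topside master controller) = exp(−0.0000543 × 2500) = 0.873061
R(directional control valve) = exp(−0.0000804 × 2500) = 0.817912
R(downhole gauge) = exp(−0.000124 × 2500) = 0.733447
R(flying lead) = exp(−0.00000362 × 2500) = 0.990991
Parallel (topside master controller and directional control valve): 1 − (1 − 0.873061)(1 − 0.817912) = 0.976886
Series ([0.976886], downhole gauge, and flying lead): 0.976886 × 0.733447 × 0.990991 = 0.7100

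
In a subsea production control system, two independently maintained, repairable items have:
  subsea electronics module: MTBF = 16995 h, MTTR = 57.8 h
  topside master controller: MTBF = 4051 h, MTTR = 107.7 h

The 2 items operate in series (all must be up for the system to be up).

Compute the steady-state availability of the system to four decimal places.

0.9708

A(subsea electronics module) = MTBF/(MTBF+MTTR) = 16995/(16995+57.8) = 0.996611
A(topside master controller) = MTBF/(MTBF+MTTR) = 4051/(4051+107.7) = 0.974102
Series availability: 0.996611 × 0.974102 = 0.9708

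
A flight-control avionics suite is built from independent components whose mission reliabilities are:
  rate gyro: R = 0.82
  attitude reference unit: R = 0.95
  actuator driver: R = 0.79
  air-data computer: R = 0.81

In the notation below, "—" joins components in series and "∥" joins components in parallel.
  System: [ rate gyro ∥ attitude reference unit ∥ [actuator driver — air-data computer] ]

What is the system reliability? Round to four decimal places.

0.9968

Series (actuator driver and air-data computer): 0.790000 × 0.810000 = 0.639900
Parallel (rate gyro, attitude reference unit, and [0.639900]): 1 − (1 − 0.820000)(1 − 0.950000)(1 − 0.639900) = 0.9968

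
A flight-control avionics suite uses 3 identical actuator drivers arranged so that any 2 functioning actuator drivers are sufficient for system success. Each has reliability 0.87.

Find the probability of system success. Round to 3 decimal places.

0.954

R = Σ_{i=2}^{3} C(3,i) p^i (1−p)^{3−i} with p = 0.87
C(3,2)·0.87^2·0.13^1 = 0.29519
C(3,3)·0.87^3·0.13^0 = 0.65850
Sum = 0.954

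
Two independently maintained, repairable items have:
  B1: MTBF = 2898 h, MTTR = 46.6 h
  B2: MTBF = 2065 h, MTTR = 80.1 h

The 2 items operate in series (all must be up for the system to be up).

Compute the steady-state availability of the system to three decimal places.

0.947

A(B1) = MTBF/(MTBF+MTTR) = 2898/(2898+46.6) = 0.984174
A(B2) = MTBF/(MTBF+MTTR) = 2065/(2065+80.1) = 0.962659
Series availability: 0.984174 × 0.962659 = 0.947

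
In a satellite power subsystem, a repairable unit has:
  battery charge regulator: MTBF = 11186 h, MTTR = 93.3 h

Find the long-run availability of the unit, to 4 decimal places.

A(battery charge regulator) = MTBF/(MTBF+MTTR) = 11186/(11186+93.3) = 0.9917

0.9917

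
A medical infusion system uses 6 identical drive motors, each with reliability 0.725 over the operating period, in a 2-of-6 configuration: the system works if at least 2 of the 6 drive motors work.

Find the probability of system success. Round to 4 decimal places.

0.9927

R = Σ_{i=2}^{6} C(6,i) p^i (1−p)^{6−i} with p = 0.725
C(6,2)·0.725^2·0.275^4 = 0.045092
C(6,3)·0.725^3·0.275^3 = 0.158505
C(6,4)·0.725^4·0.275^2 = 0.313407
C(6,5)·0.725^5·0.275^1 = 0.330502
C(6,6)·0.725^6·0.275^0 = 0.145221
Sum = 0.9927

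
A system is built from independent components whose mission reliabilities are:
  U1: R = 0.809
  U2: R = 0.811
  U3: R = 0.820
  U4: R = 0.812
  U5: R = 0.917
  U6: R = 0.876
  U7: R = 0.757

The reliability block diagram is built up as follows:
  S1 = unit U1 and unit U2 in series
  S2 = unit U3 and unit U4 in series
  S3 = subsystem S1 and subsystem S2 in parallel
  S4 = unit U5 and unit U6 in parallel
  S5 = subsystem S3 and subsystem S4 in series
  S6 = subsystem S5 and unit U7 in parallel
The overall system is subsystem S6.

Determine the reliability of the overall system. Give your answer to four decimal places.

0.9699

Series (U1 and U2): 0.809000 × 0.811000 = 0.656099
Series (U3 and U4): 0.820000 × 0.812000 = 0.665840
Parallel ([0.656099] and [0.665840]): 1 − (1 − 0.656099)(1 − 0.665840) = 0.885082
Parallel (U5 and U6): 1 − (1 − 0.917000)(1 − 0.876000) = 0.989708
Series ([0.885082] and [0.989708]): 0.885082 × 0.989708 = 0.875973
Parallel ([0.875973] and U7): 1 − (1 − 0.875973)(1 − 0.757000) = 0.9699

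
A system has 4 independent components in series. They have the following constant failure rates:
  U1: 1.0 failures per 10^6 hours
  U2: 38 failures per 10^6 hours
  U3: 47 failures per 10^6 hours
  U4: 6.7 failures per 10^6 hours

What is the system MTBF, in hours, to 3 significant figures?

Series of exponential components: λ_sys = Σ λ_i
λ_sys = 0.0000010 + 0.000038 + 0.000047 + 0.0000067 = 9.2700e-05 /h
MTBF = 1 / λ_sys = 10800 h

10800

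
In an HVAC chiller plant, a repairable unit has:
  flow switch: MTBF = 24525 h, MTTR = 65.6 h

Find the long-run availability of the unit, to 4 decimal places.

0.9973

A(flow switch) = MTBF/(MTBF+MTTR) = 24525/(24525+65.6) = 0.9973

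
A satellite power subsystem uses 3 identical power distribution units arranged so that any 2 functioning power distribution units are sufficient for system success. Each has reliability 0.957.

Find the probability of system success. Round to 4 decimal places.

0.9946

R = Σ_{i=2}^{3} C(3,i) p^i (1−p)^{3−i} with p = 0.957
C(3,2)·0.957^2·0.043^1 = 0.118145
C(3,3)·0.957^3·0.043^0 = 0.876467
Sum = 0.9946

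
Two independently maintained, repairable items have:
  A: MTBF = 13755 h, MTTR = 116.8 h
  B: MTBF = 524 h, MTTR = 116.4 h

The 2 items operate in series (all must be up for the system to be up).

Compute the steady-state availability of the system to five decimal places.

0.81135

A(A) = MTBF/(MTBF+MTTR) = 13755/(13755+116.8) = 0.991580
A(B) = MTBF/(MTBF+MTTR) = 524/(524+116.4) = 0.818239
Series availability: 0.991580 × 0.818239 = 0.81135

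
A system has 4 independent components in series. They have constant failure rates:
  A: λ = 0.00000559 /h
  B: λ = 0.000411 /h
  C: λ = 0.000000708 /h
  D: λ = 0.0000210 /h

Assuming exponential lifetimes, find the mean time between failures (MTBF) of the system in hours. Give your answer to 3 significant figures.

Series of exponential components: λ_sys = Σ λ_i
λ_sys = 0.00000559 + 0.000411 + 0.000000708 + 0.0000210 = 4.3830e-04 /h
MTBF = 1 / λ_sys = 2280 h

2280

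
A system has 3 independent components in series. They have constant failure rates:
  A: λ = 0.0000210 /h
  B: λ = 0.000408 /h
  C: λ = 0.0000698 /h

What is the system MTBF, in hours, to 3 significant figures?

Series of exponential components: λ_sys = Σ λ_i
λ_sys = 0.0000210 + 0.000408 + 0.0000698 = 4.9880e-04 /h
MTBF = 1 / λ_sys = 2000 h

2000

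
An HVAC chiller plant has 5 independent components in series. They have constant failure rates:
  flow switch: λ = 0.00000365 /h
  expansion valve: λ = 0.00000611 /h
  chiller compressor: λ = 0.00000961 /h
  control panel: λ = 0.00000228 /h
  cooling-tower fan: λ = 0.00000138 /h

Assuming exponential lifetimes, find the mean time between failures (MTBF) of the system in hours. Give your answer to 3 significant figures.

43400

Series of exponential components: λ_sys = Σ λ_i
λ_sys = 0.00000365 + 0.00000611 + 0.00000961 + 0.00000228 + 0.00000138 = 2.3030e-05 /h
MTBF = 1 / λ_sys = 43400 h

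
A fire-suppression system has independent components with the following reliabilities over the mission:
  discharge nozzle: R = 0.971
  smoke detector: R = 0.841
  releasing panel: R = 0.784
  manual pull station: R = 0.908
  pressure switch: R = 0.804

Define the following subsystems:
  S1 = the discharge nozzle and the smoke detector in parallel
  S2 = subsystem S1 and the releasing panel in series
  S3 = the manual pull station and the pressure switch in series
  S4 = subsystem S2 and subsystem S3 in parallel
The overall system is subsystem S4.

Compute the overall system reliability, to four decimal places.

Parallel (discharge nozzle and smoke detector): 1 − (1 − 0.971000)(1 − 0.841000) = 0.995389
Series ([0.995389] and releasing panel): 0.995389 × 0.784000 = 0.780385
Series (manual pull station and pressure switch): 0.908000 × 0.804000 = 0.730032
Parallel ([0.780385] and [0.730032]): 1 − (1 − 0.780385)(1 − 0.730032) = 0.9407

0.9407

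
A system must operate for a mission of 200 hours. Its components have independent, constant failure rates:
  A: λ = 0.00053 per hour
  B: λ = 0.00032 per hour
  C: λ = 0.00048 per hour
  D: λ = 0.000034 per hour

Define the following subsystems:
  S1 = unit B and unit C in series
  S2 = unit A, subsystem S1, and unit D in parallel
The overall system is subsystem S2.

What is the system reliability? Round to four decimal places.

0.9999

R(A) = exp(−0.00053 × 200) = 0.899425
R(B) = exp(−0.00032 × 200) = 0.938005
R(C) = exp(−0.00048 × 200) = 0.908464
R(D) = exp(−0.000034 × 200) = 0.993223
Series (B and C): 0.938005 × 0.908464 = 0.852144
Parallel (A, [0.852144], and D): 1 − (1 − 0.899425)(1 − 0.852144)(1 − 0.993223) = 0.9999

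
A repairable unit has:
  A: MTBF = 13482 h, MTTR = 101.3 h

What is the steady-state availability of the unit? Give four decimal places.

A(A) = MTBF/(MTBF+MTTR) = 13482/(13482+101.3) = 0.9925

0.9925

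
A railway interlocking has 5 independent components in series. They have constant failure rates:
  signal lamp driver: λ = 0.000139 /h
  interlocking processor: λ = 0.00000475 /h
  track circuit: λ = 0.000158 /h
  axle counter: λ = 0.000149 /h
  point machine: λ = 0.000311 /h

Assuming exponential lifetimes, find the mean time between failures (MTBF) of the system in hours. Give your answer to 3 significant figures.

1310

Series of exponential components: λ_sys = Σ λ_i
λ_sys = 0.000139 + 0.00000475 + 0.000158 + 0.000149 + 0.000311 = 7.6175e-04 /h
MTBF = 1 / λ_sys = 1310 h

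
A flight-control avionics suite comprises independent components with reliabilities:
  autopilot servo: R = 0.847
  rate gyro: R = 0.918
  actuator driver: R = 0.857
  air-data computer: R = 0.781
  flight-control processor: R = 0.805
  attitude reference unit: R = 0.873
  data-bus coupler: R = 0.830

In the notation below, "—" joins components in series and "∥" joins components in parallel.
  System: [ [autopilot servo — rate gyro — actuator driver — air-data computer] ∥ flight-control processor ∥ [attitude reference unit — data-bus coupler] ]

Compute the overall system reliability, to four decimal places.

0.9742

Series (autopilot servo, rate gyro, actuator driver, and air-data computer): 0.847000 × 0.918000 × 0.857000 × 0.781000 = 0.520425
Series (attitude reference unit and data-bus coupler): 0.873000 × 0.830000 = 0.724590
Parallel ([0.520425], flight-control processor, and [0.724590]): 1 − (1 − 0.520425)(1 − 0.805000)(1 − 0.724590) = 0.9742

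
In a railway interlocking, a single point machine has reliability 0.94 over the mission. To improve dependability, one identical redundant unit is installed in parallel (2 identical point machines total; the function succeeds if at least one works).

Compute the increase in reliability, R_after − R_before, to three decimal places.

R_before = 0.94
R_after = 1 − (1 − 0.94)^2 = 0.996
ΔR = 0.996 − 0.94 = 0.056

0.056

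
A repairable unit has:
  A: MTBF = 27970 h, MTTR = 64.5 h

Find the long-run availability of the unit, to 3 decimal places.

0.998

A(A) = MTBF/(MTBF+MTTR) = 27970/(27970+64.5) = 0.998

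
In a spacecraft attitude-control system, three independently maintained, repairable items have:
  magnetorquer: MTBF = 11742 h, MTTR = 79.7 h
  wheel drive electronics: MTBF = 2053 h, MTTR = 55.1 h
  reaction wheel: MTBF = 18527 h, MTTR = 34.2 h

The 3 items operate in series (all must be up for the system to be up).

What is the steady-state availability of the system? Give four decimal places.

0.9655

A(magnetorquer) = MTBF/(MTBF+MTTR) = 11742/(11742+79.7) = 0.993258
A(wheel drive electronics) = MTBF/(MTBF+MTTR) = 2053/(2053+55.1) = 0.973863
A(reaction wheel) = MTBF/(MTBF+MTTR) = 18527/(18527+34.2) = 0.998157
Series availability: 0.993258 × 0.973863 × 0.998157 = 0.9655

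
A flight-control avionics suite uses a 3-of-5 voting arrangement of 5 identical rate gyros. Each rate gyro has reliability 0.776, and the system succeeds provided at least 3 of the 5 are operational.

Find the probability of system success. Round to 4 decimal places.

R = Σ_{i=3}^{5} C(5,i) p^i (1−p)^{5−i} with p = 0.776
C(5,3)·0.776^3·0.224^2 = 0.234467
C(5,4)·0.776^4·0.224^1 = 0.406130
C(5,5)·0.776^5·0.224^0 = 0.281390
Sum = 0.9220

0.9220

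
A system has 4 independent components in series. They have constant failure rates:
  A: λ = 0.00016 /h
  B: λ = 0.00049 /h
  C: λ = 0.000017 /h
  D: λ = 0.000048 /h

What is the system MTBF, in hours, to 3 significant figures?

1400

Series of exponential components: λ_sys = Σ λ_i
λ_sys = 0.00016 + 0.00049 + 0.000017 + 0.000048 = 7.1500e-04 /h
MTBF = 1 / λ_sys = 1400 h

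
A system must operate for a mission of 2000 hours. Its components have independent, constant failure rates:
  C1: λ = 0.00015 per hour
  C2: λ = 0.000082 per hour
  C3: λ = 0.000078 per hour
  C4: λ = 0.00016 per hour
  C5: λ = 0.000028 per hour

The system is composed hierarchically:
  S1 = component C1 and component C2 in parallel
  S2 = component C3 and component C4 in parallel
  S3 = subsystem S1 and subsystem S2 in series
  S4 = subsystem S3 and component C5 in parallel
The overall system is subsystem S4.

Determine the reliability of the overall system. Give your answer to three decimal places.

0.996

R(C1) = exp(−0.00015 × 2000) = 0.74082
R(C2) = exp(−0.000082 × 2000) = 0.84874
R(C3) = exp(−0.000078 × 2000) = 0.85556
R(C4) = exp(−0.00016 × 2000) = 0.72615
R(C5) = exp(−0.000028 × 2000) = 0.94554
Parallel (C1 and C2): 1 − (1 − 0.74082)(1 − 0.84874) = 0.96080
Parallel (C3 and C4): 1 − (1 − 0.85556)(1 − 0.72615) = 0.96045
Series ([0.96080] and [0.96045]): 0.96080 × 0.96045 = 0.92280
Parallel ([0.92280] and C5): 1 − (1 − 0.92280)(1 − 0.94554) = 0.996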